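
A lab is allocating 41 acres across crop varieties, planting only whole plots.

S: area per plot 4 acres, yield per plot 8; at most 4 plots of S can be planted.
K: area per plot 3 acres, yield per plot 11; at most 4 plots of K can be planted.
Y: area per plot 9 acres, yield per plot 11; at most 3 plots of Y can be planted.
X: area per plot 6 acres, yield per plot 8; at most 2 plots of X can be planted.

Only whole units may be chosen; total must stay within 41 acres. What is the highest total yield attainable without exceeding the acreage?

92

4×S, 4×K, and 2×X: area 40 ≤ 41, yield 4·8 + 4·11 + 2·8 = 92.
2×S, 4×K, 1×Y, and 2×X: area 41 ≤ 41, yield 2·8 + 4·11 + 1·11 + 2·8 = 87.
Best is 92.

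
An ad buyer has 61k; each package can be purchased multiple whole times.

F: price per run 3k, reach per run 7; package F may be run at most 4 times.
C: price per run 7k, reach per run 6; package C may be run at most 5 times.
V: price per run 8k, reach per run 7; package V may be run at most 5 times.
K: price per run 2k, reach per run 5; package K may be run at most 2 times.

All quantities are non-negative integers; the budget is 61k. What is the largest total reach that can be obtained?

77

4×F, 3×C, 3×V, and 2×K: price 61 ≤ 61, reach 4·7 + 3·6 + 3·7 + 2·5 = 77.
4×F, 4×C, 2×V, and 2×K: price 60 ≤ 61, reach 4·7 + 4·6 + 2·7 + 2·5 = 76.
Best is 77.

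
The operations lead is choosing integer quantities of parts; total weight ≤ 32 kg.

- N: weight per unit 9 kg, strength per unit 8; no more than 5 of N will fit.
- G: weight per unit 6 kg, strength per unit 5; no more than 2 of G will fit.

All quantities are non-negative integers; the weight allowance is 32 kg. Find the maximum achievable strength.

26

N has the best ratio (8/9); taking only N gives at most 3×8 = 24 (stopped by the weight limit).
Mixing does better — 2×N and 2×G: weight 30 ≤ 32, strength 2·8 + 2·5 = 26.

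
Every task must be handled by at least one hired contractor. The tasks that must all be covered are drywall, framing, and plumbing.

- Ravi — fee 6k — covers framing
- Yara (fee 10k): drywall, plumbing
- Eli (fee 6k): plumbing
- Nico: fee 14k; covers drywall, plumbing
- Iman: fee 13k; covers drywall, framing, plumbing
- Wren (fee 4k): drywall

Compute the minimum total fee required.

The greedy cost-per-new-task heuristic would pick Wren, Ravi, and Eli for 16, but a cheaper cover exists.
Iman alone covers drywall, framing, plumbing — every task.
Total fee: 13.
No cover costs less than 13.

13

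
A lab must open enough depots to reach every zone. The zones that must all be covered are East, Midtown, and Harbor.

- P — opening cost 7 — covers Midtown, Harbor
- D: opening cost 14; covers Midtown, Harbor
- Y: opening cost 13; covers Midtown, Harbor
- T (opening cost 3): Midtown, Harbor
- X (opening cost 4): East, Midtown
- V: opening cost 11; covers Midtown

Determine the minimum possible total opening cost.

7

Choose T and X: together they cover East, Midtown, Harbor — every zone.
Total opening cost: 3 + 4 = 7.
No cover costs less than 7.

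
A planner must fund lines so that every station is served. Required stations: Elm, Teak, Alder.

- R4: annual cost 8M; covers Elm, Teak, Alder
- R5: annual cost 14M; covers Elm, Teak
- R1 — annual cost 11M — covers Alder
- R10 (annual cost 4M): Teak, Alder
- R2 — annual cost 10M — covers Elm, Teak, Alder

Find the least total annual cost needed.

8

The greedy cost-per-new-station heuristic would pick R10 and R4 for 12, but a cheaper cover exists.
R4 alone covers Elm, Teak, Alder — every station.
Total annual cost: 8.
No cover costs less than 8.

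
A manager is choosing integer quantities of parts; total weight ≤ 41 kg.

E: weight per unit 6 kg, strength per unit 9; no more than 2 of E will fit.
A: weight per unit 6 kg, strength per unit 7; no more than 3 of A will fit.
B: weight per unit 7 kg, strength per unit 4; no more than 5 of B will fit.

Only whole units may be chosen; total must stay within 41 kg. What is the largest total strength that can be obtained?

2×E, 3×A, and 1×B: weight 37 ≤ 41, strength 2·9 + 3·7 + 1·4 = 43.
2×E, 2×A, and 2×B: weight 38 ≤ 41, strength 2·9 + 2·7 + 2·4 = 40.
Best is 43.

43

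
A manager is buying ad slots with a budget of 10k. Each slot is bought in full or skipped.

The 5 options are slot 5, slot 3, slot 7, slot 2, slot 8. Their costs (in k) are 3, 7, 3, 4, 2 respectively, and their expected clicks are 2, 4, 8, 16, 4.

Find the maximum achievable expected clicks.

28

Allowing fractional choices, the relaxed optimum would be about 28.7, but ad slots are indivisible.
slot 7 + slot 2 + slot 8: cost 3 + 4 + 2 = 9 ≤ 10, expected clicks 8 + 16 + 4 = 28.
slot 5 + slot 7 + slot 2: cost 3 + 3 + 4 = 10 ≤ 10, expected clicks 2 + 8 + 16 = 26.
slot 7 + slot 2: cost 3 + 4 = 7 ≤ 10, expected clicks 8 + 16 = 24.
Best is slot 7, slot 2, and slot 8 with total expected clicks 28.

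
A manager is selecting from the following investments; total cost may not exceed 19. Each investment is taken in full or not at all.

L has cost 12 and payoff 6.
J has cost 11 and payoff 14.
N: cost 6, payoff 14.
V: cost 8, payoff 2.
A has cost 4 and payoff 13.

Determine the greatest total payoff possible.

This is a 0-1 knapsack instance.
Allowing fractional choices, the relaxed optimum would be about 38.5, but investments are indivisible.
N + V + A: cost 6 + 8 + 4 = 18 ≤ 19, payoff 14 + 2 + 13 = 29.
J + N: cost 11 + 6 = 17 ≤ 19, payoff 14 + 14 = 28.
Best is N, V, and A with total payoff 29.

29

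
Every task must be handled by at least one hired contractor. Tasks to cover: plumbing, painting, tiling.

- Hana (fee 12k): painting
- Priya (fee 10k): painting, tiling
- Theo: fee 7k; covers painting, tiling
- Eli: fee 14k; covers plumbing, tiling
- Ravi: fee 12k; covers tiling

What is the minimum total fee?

21

Choose Theo and Eli: together they cover plumbing, painting, tiling — every task.
Total fee: 7 + 14 = 21.
No cover costs less than 21.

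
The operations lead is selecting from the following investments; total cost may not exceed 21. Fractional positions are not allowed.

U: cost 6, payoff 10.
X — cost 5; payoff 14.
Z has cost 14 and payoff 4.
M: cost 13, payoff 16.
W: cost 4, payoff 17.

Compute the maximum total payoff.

41

Allowing fractional choices, the relaxed optimum would be about 48.4, but investments are indivisible.
M + W: cost 13 + 4 = 17 ≤ 21, payoff 16 + 17 = 33.
U + X + W: cost 6 + 5 + 4 = 15 ≤ 21, payoff 10 + 14 + 17 = 41.
Best is U, X, and W with total payoff 41.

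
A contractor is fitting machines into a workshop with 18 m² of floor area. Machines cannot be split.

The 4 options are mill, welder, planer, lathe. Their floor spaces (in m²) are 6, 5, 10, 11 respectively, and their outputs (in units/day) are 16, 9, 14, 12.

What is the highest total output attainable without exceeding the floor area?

Take mill and planer: floor space 6 + 10 = 16 ≤ 18, output 16 + 14 = 30.
No other feasible combination does better.

30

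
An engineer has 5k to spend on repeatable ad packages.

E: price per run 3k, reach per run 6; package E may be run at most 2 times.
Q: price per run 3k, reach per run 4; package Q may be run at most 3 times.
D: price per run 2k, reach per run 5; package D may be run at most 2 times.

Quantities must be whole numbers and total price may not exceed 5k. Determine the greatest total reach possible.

Take 1×E and 1×D: price 5 ≤ 5, reach 1·6 + 1·5 = 11.
No other integer combination yields more.

11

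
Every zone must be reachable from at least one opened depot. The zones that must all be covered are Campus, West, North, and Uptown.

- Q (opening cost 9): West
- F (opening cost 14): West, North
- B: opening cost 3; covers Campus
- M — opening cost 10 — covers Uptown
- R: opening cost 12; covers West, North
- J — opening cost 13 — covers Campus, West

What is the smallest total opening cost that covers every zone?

25

Choose B, M, and R: together they cover Campus, West, North, Uptown — every zone.
Total opening cost: 3 + 10 + 12 = 25.
No cover costs less than 25.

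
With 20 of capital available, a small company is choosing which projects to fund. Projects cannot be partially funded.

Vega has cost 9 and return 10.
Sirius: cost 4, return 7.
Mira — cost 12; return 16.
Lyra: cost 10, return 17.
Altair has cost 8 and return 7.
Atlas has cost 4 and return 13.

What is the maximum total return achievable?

Allowing fractional choices, the relaxed optimum would be about 39.7, but projects are indivisible.
Sirius + Lyra + Atlas: cost 4 + 10 + 4 = 18 ≤ 20, return 7 + 17 + 13 = 37.
Sirius + Mira + Atlas: cost 4 + 12 + 4 = 20 ≤ 20, return 7 + 16 + 13 = 36.
Lyra + Atlas: cost 10 + 4 = 14 ≤ 20, return 17 + 13 = 30.
Best is Sirius, Lyra, and Atlas with total return 37.

37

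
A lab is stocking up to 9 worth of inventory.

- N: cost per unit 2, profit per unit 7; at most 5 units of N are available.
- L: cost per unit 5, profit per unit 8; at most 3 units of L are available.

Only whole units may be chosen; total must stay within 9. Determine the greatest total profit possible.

N has the best ratio (7/2); taking only N gives at most 4×7 = 28 (stopped by the cost limit).
Optimal: 4×N: cost 8 ≤ 9, profit 4·7 = 28.

28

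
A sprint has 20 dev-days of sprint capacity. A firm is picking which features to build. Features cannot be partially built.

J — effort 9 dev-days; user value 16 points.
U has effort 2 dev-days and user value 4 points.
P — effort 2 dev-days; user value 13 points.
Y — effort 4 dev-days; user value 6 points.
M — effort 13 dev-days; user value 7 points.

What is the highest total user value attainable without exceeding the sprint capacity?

J + U + P + Y: effort 9 + 2 + 2 + 4 = 17 ≤ 20, user value 16 + 4 + 13 + 6 = 39.
J + U + P: effort 9 + 2 + 2 = 13 ≤ 20, user value 16 + 4 + 13 = 33.
J + P + Y: effort 9 + 2 + 4 = 15 ≤ 20, user value 16 + 13 + 6 = 35.
Best is J, U, P, and Y with total user value 39.

39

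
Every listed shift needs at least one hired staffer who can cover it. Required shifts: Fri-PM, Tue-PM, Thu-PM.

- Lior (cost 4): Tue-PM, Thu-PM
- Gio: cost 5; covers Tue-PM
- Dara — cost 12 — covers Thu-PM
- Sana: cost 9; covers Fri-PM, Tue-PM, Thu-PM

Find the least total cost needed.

9

Sana alone covers Fri-PM, Tue-PM, Thu-PM — every shift.
Total cost: 9.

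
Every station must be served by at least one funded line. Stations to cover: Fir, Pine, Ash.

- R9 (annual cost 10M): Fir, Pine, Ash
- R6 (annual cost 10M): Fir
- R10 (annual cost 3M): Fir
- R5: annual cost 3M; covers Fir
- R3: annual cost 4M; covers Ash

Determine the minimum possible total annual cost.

10

The greedy cost-per-new-station heuristic would pick R10, R3, and R9 for 17, but a cheaper cover exists.
R9 alone covers Fir, Pine, Ash — every station.
Total annual cost: 10.
No cover costs less than 10.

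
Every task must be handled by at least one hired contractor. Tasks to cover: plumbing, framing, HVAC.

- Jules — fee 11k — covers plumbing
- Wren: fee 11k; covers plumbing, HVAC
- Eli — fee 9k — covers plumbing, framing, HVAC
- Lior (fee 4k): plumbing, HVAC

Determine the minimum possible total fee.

9

The greedy cost-per-new-task heuristic would pick Lior and Eli for 13, but a cheaper cover exists.
Eli alone covers plumbing, framing, HVAC — every task.
Total fee: 9.
No cover costs less than 9.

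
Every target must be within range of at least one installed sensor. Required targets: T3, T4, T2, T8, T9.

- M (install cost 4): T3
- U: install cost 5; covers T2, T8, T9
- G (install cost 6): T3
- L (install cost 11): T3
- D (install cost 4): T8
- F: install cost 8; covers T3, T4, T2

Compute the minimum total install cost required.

13

The greedy cost-per-new-target heuristic would pick U, M, and F for 17, but a cheaper cover exists.
Choose U and F: together they cover T3, T4, T2, T8, T9 — every target.
Total install cost: 5 + 8 = 13.
No cover costs less than 13.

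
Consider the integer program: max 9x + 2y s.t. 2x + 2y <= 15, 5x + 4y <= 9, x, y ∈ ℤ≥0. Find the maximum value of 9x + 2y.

The continuous relaxation peaks at (1.8, 0) with value 16.20; rounding to a feasible lattice point costs some objective.
(x,y)=(1,1): 2·1+2·1=4≤15, 5·1+4·1=9≤9, objective 11.
(x,y)=(1,0): 2·1+2·0=2≤15, 5·1+4·0=5≤9, objective 9.
(x,y)=(0,2): 2·0+2·2=4≤15, 5·0+4·2=8≤9, objective 4.
(x,y)=(0,1): 2·0+2·1=2≤15, 5·0+4·1=4≤9, objective 2.
Maximum is 11 at (x,y)=(1,1).

11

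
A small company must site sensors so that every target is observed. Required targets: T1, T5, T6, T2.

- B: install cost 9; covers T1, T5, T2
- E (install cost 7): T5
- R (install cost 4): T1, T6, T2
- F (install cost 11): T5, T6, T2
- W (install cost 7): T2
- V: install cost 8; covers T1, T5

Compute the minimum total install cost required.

Choose E and R: together they cover T1, T5, T6, T2 — every target.
Total install cost: 7 + 4 = 11.
No cover costs less than 11.

11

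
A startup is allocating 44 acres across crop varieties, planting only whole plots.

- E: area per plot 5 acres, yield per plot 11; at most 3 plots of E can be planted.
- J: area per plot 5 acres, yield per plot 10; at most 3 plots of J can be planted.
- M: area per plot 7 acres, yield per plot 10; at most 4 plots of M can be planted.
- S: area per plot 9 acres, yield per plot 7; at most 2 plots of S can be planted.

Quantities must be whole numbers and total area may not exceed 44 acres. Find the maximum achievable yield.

This is a bounded integer knapsack.
3×E and 4×M: area 43 ≤ 44, yield 3·11 + 4·10 = 73.
3×E, 3×J, and 2×M: area 44 ≤ 44, yield 3·11 + 3·10 + 2·10 = 83.
Best is 83.

83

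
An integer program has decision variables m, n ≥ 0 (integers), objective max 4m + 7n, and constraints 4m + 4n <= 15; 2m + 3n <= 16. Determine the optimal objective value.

The continuous relaxation peaks at (0, 3.75) with value 26.25; rounding to a feasible lattice point costs some objective.
(m,n)=(0,3) is feasible, giving 21.
(m,n)=(1,2) is feasible, giving 18.
(m,n)=(0,2) is feasible, giving 14.
The best lattice point is (0,3), giving 21.

21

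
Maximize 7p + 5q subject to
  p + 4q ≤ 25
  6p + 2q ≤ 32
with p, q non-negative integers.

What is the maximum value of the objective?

The continuous relaxation peaks at (3.55, 5.36) with value 51.64; rounding to a feasible lattice point costs some objective.
(p,q)=(4,4): 1·4+4·4=20≤25, 6·4+2·4=32≤32, objective 48.
(p,q)=(3,5): 1·3+4·5=23≤25, 6·3+2·5=28≤32, objective 46.
The best lattice point is (4,4), giving 48.

48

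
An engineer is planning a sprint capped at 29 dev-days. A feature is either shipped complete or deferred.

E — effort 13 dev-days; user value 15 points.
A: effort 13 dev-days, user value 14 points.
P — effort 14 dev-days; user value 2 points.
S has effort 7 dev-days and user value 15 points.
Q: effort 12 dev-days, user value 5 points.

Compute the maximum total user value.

30

Take E and S: effort 13 + 7 = 20 ≤ 29, user value 15 + 15 = 30.
No other feasible combination does better.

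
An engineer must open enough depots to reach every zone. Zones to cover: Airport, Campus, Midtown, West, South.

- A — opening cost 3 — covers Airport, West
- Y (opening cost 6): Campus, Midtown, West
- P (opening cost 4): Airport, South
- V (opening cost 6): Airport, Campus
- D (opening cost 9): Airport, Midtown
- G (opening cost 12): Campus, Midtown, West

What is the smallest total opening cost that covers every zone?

10

This is a weighted set-cover instance.
Choose Y and P: together they cover Airport, Campus, Midtown, West, South — every zone.
Total opening cost: 6 + 4 = 10.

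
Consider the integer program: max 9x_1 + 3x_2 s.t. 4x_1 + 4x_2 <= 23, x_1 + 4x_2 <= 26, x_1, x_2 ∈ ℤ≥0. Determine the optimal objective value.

Relaxing integrality, the LP optimum is 51.75 at (x_1,x_2) = (5.75, 0), which is not an integer point.
(x_1,x_2)=(5,0): 4·5+4·0=20≤23, 1·5+4·0=5≤26, objective 45.
(x_1,x_2)=(4,1): 4·4+4·1=20≤23, 1·4+4·1=8≤26, objective 39.
The best lattice point is (5,0), giving 45.

45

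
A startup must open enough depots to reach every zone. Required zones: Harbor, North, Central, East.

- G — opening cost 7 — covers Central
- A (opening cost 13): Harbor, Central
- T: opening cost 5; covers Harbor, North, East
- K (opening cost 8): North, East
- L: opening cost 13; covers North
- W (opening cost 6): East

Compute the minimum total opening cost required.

Choose G and T: together they cover Harbor, North, Central, East — every zone.
Total opening cost: 7 + 5 = 12.
No cover costs less than 12.

12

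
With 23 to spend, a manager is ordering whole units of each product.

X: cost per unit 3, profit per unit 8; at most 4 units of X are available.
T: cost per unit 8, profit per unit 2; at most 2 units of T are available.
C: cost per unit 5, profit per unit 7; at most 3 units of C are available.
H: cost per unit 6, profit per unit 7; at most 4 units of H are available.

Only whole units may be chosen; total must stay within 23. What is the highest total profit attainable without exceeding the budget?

46

This is a bounded integer knapsack.
4×X and 2×C: cost 22 ≤ 23, profit 4·8 + 2·7 = 46.
4×X, 1×C, and 1×H: cost 23 ≤ 23, profit 4·8 + 1·7 + 1·7 = 46.
Best is 46.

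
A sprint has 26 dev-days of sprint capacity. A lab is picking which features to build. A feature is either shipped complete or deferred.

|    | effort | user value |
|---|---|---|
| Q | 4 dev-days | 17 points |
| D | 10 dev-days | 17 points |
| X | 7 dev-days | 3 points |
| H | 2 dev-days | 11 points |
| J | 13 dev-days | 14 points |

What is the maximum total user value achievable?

Allowing fractional choices, the relaxed optimum would be about 55.8, but features are indivisible.
Q + X + H + J: effort 4 + 7 + 2 + 13 = 26 ≤ 26, user value 17 + 3 + 11 + 14 = 45.
Q + D + X + H: effort 4 + 10 + 7 + 2 = 23 ≤ 26, user value 17 + 17 + 3 + 11 = 48.
Q + D + H: effort 4 + 10 + 2 = 16 ≤ 26, user value 17 + 17 + 11 = 45.
Best is Q, D, X, and H with total user value 48.

48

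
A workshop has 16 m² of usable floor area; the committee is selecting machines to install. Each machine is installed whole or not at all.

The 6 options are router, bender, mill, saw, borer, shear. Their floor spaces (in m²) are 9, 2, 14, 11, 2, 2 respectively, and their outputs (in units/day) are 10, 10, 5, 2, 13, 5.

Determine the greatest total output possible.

38

This is a 0-1 knapsack instance.
router + bender + borer + shear: floor space 9 + 2 + 2 + 2 = 15 ≤ 16, output 10 + 10 + 13 + 5 = 38.
router + bender + borer: floor space 9 + 2 + 2 = 13 ≤ 16, output 10 + 10 + 13 = 33.
Best is router, bender, borer, and shear with total output 38.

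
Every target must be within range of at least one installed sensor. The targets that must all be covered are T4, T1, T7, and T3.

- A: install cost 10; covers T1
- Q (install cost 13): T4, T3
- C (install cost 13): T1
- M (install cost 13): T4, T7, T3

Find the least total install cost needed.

Choose A and M: together they cover T4, T1, T7, T3 — every target.
Total install cost: 10 + 13 = 23.

23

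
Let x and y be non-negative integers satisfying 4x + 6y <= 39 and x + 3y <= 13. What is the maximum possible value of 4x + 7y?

39

Relaxing integrality, the LP optimum is 41.17 at (x,y) = (6.5, 2.17), which is not an integer point.
(x,y)=(8,1): 4·8+6·1=38≤39, 1·8+3·1=11≤13, objective 39.
(x,y)=(6,2): 4·6+6·2=36≤39, 1·6+3·2=12≤13, objective 38.
(x,y)=(9,0): 4·9+6·0=36≤39, 1·9+3·0=9≤13, objective 36.
Maximum is 39 at (x,y)=(8,1).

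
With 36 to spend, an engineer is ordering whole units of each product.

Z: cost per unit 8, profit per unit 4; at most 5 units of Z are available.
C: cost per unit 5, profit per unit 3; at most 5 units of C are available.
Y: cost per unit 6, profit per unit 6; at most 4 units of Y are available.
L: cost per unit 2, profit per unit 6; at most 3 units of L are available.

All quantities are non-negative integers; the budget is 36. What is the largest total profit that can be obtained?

45

L has the best ratio (6/2); taking only L gives at most 3×6 = 18 (stopped by the supply cap of 3).
Mixing does better — 1×C, 4×Y, and 3×L: cost 35 ≤ 36, profit 1·3 + 4·6 + 3·6 = 45.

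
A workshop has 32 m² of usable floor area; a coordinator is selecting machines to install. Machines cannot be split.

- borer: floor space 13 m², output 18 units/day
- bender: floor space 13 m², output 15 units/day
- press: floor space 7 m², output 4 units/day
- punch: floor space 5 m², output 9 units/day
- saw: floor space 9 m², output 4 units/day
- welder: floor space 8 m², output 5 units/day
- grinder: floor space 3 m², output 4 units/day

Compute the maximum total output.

42

Allowing fractional choices, the relaxed optimum would be about 43.7, but machines are indivisible.
borer + bender + punch: floor space 13 + 13 + 5 = 31 ≤ 32, output 18 + 15 + 9 = 42.
borer + bender + grinder: floor space 13 + 13 + 3 = 29 ≤ 32, output 18 + 15 + 4 = 37.
Best is borer, bender, and punch with total output 42.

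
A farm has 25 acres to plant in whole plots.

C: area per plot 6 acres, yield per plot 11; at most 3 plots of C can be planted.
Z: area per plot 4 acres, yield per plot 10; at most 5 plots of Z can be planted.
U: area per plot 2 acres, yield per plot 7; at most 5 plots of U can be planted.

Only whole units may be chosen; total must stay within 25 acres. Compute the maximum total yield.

68

U has the best ratio (7/2); taking only U gives at most 5×7 = 35 (stopped by the supply cap of 5).
Mixing does better — 4×Z and 4×U: area 24 ≤ 25, yield 4·10 + 4·7 = 68.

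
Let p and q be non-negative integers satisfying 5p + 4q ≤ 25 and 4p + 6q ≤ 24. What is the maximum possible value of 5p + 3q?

25

(p,q)=(5,0): 5·5+4·0=25≤25, 4·5+6·0=20≤24, objective 25.
(p,q)=(4,1): 5·4+4·1=24≤25, 4·4+6·1=22≤24, objective 23.
No feasible integer point exceeds 25.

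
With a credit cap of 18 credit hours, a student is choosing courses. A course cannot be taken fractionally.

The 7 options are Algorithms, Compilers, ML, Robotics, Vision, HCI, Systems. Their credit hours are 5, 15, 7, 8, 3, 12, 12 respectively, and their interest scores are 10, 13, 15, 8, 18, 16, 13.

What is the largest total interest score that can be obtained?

43

Take Algorithms, ML, and Vision: credit hours 5 + 7 + 3 = 15 ≤ 18, interest score 10 + 15 + 18 = 43.
No other feasible combination does better.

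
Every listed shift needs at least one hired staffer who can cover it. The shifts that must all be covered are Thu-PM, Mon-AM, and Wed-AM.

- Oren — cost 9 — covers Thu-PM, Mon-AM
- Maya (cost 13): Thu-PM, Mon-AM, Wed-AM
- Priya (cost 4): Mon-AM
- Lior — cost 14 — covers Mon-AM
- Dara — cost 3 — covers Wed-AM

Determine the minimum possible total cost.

12

This is a weighted set-cover instance.
The greedy cost-per-new-shift heuristic would pick Dara, Priya, and Oren for 16, but a cheaper cover exists.
Choose Oren and Dara: together they cover Thu-PM, Mon-AM, Wed-AM — every shift.
Total cost: 9 + 3 = 12.
No cover costs less than 12.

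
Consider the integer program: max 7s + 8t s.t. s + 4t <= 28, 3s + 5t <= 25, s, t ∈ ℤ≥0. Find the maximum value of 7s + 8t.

(s,t)=(8,0): 1·8+4·0=8≤28, 3·8+5·0=24≤25, objective 56.
(s,t)=(7,0): 1·7+4·0=7≤28, 3·7+5·0=21≤25, objective 49.
The best lattice point is (8,0), giving 56.

56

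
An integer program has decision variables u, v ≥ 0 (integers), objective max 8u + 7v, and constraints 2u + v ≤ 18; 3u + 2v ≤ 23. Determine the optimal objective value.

(u,v)=(1,10): 2·1+1·10=12≤18, 3·1+2·10=23≤23, objective 78.
(u,v)=(0,11): 2·0+1·11=11≤18, 3·0+2·11=22≤23, objective 77.
No feasible integer point exceeds 78.

78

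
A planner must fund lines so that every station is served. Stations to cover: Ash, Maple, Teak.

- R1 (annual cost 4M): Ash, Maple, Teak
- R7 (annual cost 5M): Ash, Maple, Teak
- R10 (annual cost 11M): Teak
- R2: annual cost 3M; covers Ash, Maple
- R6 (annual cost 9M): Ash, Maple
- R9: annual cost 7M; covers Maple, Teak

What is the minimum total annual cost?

R1 alone covers Ash, Maple, Teak — every station.
Total annual cost: 4.

4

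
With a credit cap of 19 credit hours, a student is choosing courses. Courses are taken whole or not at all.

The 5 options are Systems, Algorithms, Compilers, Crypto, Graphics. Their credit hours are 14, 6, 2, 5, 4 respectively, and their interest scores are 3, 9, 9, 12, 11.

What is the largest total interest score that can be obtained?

Allowing fractional choices, the relaxed optimum would be about 41.4, but courses are indivisible.
Compilers + Crypto + Graphics: credit hours 2 + 5 + 4 = 11 ≤ 19, interest score 9 + 12 + 11 = 32.
Algorithms + Compilers + Crypto + Graphics: credit hours 6 + 2 + 5 + 4 = 17 ≤ 19, interest score 9 + 9 + 12 + 11 = 41.
Best is Algorithms, Compilers, Crypto, and Graphics with total interest score 41.

41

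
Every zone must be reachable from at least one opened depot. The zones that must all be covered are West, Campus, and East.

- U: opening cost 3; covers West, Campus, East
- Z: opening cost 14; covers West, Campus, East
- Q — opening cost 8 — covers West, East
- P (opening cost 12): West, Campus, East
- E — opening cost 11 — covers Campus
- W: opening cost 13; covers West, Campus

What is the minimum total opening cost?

U alone covers West, Campus, East — every zone.
Total opening cost: 3.
No cover costs less than 3.

3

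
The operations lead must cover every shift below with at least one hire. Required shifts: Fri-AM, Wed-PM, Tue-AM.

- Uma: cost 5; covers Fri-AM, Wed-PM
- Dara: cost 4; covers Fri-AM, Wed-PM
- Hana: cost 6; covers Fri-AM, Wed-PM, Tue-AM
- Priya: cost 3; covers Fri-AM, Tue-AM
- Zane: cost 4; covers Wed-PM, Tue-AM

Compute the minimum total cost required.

6

This is an integer covering problem.
Hana alone covers Fri-AM, Wed-PM, Tue-AM — every shift.
Total cost: 6.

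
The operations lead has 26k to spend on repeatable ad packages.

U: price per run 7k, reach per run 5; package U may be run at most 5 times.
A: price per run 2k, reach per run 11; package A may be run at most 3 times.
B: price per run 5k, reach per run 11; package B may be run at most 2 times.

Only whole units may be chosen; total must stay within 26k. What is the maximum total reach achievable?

60

This is a bounded integer knapsack.
Take 1×U, 3×A, and 2×B: price 23 ≤ 26, reach 1·5 + 3·11 + 2·11 = 60.
A has the best ratio (11/2) and is taken to its limit of 3; remaining capacity is filled optimally with the others.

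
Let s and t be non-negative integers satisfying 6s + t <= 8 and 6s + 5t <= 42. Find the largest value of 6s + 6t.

48

(s,t)=(0,8): 6·0+1·8=8≤8, 6·0+5·8=40≤42, objective 48.
(s,t)=(0,7): 6·0+1·7=7≤8, 6·0+5·7=35≤42, objective 42.
No feasible integer point exceeds 48.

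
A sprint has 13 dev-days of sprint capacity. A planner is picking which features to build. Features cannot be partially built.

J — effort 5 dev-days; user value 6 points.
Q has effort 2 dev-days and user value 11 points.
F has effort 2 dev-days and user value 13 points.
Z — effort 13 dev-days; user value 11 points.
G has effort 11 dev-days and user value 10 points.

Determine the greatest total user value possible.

Allowing fractional choices, the relaxed optimum would be about 33.6, but features are indivisible.
J + Q + F: effort 5 + 2 + 2 = 9 ≤ 13, user value 6 + 11 + 13 = 30.
Q + F: effort 2 + 2 = 4 ≤ 13, user value 11 + 13 = 24.
F + G: effort 2 + 11 = 13 ≤ 13, user value 13 + 10 = 23.
Best is J, Q, and F with total user value 30.

30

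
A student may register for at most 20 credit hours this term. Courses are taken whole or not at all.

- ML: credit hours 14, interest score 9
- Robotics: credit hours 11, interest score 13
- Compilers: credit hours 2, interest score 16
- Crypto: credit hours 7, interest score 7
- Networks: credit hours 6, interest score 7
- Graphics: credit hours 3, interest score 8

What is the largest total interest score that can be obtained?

Allowing fractional choices, the relaxed optimum would be about 41.7, but courses are indivisible.
Compilers + Crypto + Networks + Graphics: credit hours 2 + 7 + 6 + 3 = 18 ≤ 20, interest score 16 + 7 + 7 + 8 = 38.
Robotics + Compilers + Graphics: credit hours 11 + 2 + 3 = 16 ≤ 20, interest score 13 + 16 + 8 = 37.
Robotics + Compilers + Networks: credit hours 11 + 2 + 6 = 19 ≤ 20, interest score 13 + 16 + 7 = 36.
Best is Compilers, Crypto, Networks, and Graphics with total interest score 38.

38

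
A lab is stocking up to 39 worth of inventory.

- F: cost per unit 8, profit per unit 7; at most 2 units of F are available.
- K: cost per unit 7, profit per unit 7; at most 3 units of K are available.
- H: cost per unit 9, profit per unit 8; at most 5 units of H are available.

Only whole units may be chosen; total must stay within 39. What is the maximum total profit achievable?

1×F, 3×K, and 1×H: cost 38 ≤ 39, profit 1·7 + 3·7 + 1·8 = 36.
3×K and 2×H: cost 39 ≤ 39, profit 3·7 + 2·8 = 37.
Best is 37.

37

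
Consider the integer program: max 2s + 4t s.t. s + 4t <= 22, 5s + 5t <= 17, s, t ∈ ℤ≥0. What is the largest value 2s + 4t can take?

12

(s,t)=(0,3) is feasible, giving 12.
(s,t)=(1,2) is feasible, giving 10.
(s,t)=(0,2) is feasible, giving 8.
Maximum is 12 at (s,t)=(0,3).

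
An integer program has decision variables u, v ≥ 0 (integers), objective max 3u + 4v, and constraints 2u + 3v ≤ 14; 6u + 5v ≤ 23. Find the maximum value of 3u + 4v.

16

Relaxing integrality, the LP optimum is 18.40 at (u,v) = (0, 4.6), which is not an integer point.
(u,v)=(0,4) is feasible, giving 16.
(u,v)=(1,3) is feasible, giving 15.
(u,v)=(0,3) is feasible, giving 12.
The best lattice point is (0,4), giving 16.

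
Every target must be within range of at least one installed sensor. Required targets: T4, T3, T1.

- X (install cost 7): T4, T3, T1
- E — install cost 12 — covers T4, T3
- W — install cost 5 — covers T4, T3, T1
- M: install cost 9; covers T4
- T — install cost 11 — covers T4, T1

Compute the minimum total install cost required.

W alone covers T4, T3, T1 — every target.
Total install cost: 5.
No cover costs less than 5.

5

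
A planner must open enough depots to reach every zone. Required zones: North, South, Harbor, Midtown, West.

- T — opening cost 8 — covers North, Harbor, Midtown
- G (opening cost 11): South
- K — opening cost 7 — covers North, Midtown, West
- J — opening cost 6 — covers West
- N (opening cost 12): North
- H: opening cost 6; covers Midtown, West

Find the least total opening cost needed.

25

Choose T, G, and J: together they cover North, South, Harbor, Midtown, West — every zone.
Total opening cost: 8 + 11 + 6 = 25.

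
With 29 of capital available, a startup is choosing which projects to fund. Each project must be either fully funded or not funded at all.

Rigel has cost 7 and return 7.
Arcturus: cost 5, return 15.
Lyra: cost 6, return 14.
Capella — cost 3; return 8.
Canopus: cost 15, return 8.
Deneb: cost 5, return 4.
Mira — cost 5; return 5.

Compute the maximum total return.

49

Rigel + Arcturus + Lyra + Capella + Mira: cost 7 + 5 + 6 + 3 + 5 = 26 ≤ 29, return 7 + 15 + 14 + 8 + 5 = 49.
Rigel + Arcturus + Lyra + Capella + Deneb: cost 7 + 5 + 6 + 3 + 5 = 26 ≤ 29, return 7 + 15 + 14 + 8 + 4 = 48.
Best is Rigel, Arcturus, Lyra, Capella, and Mira with total return 49.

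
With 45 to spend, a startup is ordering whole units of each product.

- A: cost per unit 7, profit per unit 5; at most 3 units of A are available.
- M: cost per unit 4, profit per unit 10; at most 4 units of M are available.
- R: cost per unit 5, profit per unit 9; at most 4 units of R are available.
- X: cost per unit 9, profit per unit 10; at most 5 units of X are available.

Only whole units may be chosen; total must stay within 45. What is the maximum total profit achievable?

86

Take 4×M, 4×R, and 1×X: cost 45 ≤ 45, profit 4·10 + 4·9 + 1·10 = 86.
M has the best ratio (10/4) and is taken to its limit of 4; remaining capacity is filled optimally with the others.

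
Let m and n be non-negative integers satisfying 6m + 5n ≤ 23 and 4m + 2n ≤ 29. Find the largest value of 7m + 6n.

27

Relaxing integrality, the LP optimum is 27.60 at (m,n) = (0, 4.6), which is not an integer point.
(m,n)=(3,1): 6·3+5·1=23≤23, 4·3+2·1=14≤29, objective 27.
(m,n)=(2,2): 6·2+5·2=22≤23, 4·2+2·2=12≤29, objective 26.
(m,n)=(1,3): 6·1+5·3=21≤23, 4·1+2·3=10≤29, objective 25.
No feasible integer point exceeds 27.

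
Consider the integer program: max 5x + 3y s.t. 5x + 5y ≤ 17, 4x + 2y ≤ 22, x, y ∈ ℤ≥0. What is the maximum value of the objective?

(x,y)=(3,0) is feasible, giving 15.
(x,y)=(2,1) is feasible, giving 13.
(x,y)=(2,0) is feasible, giving 10.
Maximum is 15 at (x,y)=(3,0).

15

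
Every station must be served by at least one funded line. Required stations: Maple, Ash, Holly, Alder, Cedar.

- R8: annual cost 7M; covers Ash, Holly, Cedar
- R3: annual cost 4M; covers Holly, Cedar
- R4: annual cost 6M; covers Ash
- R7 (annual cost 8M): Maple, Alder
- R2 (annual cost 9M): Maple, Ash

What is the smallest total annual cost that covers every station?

15

This is an integer covering problem.
The greedy cost-per-new-station heuristic would pick R3, R7, and R4 for 18, but a cheaper cover exists.
Choose R8 and R7: together they cover Maple, Ash, Holly, Alder, Cedar — every station.
Total annual cost: 7 + 8 = 15.
No cover costs less than 15.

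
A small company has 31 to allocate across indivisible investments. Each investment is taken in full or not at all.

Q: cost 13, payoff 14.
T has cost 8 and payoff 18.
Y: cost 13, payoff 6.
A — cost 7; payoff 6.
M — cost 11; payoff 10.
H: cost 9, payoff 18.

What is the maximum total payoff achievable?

50

Allowing fractional choices, the relaxed optimum would be about 50.9, but investments are indivisible.
T + A + H: cost 8 + 7 + 9 = 24 ≤ 31, payoff 18 + 6 + 18 = 42.
T + M + H: cost 8 + 11 + 9 = 28 ≤ 31, payoff 18 + 10 + 18 = 46.
Q + T + H: cost 13 + 8 + 9 = 30 ≤ 31, payoff 14 + 18 + 18 = 50.
Best is Q, T, and H with total payoff 50.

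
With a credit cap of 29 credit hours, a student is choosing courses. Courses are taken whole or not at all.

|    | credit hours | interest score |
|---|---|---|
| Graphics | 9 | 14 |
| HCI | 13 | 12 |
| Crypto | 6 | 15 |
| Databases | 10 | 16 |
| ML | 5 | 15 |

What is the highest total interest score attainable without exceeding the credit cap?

This is an integer program with binary decision variables.
Allowing fractional choices, the relaxed optimum would be about 58.4, but courses are indivisible.
Graphics + Databases + ML: credit hours 9 + 10 + 5 = 24 ≤ 29, interest score 14 + 16 + 15 = 45.
Crypto + Databases + ML: credit hours 6 + 10 + 5 = 21 ≤ 29, interest score 15 + 16 + 15 = 46.
Best is Crypto, Databases, and ML with total interest score 46.

46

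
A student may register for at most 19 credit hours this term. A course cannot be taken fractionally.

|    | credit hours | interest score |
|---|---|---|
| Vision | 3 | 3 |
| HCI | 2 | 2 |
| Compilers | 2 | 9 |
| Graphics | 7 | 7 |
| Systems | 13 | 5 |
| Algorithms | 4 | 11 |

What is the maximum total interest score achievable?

Take Vision, HCI, Compilers, Graphics, and Algorithms: credit hours 3 + 2 + 2 + 7 + 4 = 18 ≤ 19, interest score 3 + 2 + 9 + 7 + 11 = 32.
No other feasible combination does better.

32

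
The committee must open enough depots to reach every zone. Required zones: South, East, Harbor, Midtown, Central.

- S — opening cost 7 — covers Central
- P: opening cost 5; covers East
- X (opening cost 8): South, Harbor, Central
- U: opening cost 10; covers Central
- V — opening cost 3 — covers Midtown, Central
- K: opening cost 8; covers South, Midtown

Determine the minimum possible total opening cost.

16

Choose P, X, and V: together they cover South, East, Harbor, Midtown, Central — every zone.
Total opening cost: 5 + 8 + 3 = 16.
No cover costs less than 16.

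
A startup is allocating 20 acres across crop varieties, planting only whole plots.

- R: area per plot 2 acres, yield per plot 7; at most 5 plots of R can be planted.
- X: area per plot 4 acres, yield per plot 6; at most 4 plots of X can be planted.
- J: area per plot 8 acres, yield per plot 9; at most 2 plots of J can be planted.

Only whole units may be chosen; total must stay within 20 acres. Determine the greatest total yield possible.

R has the best ratio (7/2); taking only R gives at most 5×7 = 35 (stopped by the supply cap of 5).
Mixing does better — 5×R and 2×X: area 18 ≤ 20, yield 5·7 + 2·6 = 47.

47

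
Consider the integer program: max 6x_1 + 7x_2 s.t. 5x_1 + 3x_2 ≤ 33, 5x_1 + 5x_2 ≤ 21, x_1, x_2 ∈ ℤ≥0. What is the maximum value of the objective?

28

The continuous relaxation peaks at (0, 4.2) with value 29.40; rounding to a feasible lattice point costs some objective.
(x_1,x_2)=(0,4): 5·0+3·4=12≤33, 5·0+5·4=20≤21, objective 28.
(x_1,x_2)=(1,3): 5·1+3·3=14≤33, 5·1+5·3=20≤21, objective 27.
(x_1,x_2)=(0,3): 5·0+3·3=9≤33, 5·0+5·3=15≤21, objective 21.
The best lattice point is (0,4), giving 28.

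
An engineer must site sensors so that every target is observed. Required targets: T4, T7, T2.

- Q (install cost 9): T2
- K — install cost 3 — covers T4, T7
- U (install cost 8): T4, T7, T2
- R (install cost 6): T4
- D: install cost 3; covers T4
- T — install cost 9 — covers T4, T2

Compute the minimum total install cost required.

The greedy cost-per-new-target heuristic would pick K and U for 11, but a cheaper cover exists.
U alone covers T4, T7, T2 — every target.
Total install cost: 8.
No cover costs less than 8.

8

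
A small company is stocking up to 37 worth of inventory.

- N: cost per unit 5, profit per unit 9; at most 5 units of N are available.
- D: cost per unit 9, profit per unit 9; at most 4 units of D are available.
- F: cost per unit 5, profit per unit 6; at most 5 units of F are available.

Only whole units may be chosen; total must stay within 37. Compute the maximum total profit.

This is a bounded integer knapsack.
Take 5×N and 2×F: cost 35 ≤ 37, profit 5·9 + 2·6 = 57.
N has the best ratio (9/5) and is taken to its limit of 5; remaining capacity is filled optimally with the others.

57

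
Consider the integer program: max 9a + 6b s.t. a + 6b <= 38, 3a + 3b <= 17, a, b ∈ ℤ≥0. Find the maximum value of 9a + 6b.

The continuous relaxation peaks at (5.67, 0) with value 51.00; rounding to a feasible lattice point costs some objective.
(a,b)=(5,0): 1·5+6·0=5≤38, 3·5+3·0=15≤17, objective 45.
(a,b)=(4,1): 1·4+6·1=10≤38, 3·4+3·1=15≤17, objective 42.
(a,b)=(4,0): 1·4+6·0=4≤38, 3·4+3·0=12≤17, objective 36.
The best lattice point is (5,0), giving 45.

45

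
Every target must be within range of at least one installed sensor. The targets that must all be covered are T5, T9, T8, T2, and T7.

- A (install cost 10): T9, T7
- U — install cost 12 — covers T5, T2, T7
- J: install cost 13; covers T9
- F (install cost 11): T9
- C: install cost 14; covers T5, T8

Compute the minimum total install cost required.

36

Choose A, U, and C: together they cover T5, T9, T8, T2, T7 — every target.
Total install cost: 10 + 12 + 14 = 36.
No cover costs less than 36.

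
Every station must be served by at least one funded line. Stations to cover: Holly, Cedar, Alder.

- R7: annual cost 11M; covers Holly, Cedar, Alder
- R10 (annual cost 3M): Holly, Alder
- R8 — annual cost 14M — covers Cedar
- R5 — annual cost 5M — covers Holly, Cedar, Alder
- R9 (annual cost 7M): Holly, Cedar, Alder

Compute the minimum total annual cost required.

5

The greedy cost-per-new-station heuristic would pick R10 and R5 for 8, but a cheaper cover exists.
R5 alone covers Holly, Cedar, Alder — every station.
Total annual cost: 5.
No cover costs less than 5.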